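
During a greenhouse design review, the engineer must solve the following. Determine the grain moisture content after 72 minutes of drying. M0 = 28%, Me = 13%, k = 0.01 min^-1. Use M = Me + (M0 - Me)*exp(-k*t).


M = Me + (M0 - Me) * e^(-k*t)
  = 13 + (28 - 13) * e^(-0.01*72)
  = 13 + 15 * e^(-0.720)
  = 13 + 15 * 0.48675
  = 13 + 7.3013
  = 20.30%


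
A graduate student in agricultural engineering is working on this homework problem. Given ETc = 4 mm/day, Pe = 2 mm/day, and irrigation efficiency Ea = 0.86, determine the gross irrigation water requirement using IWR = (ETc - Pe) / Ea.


IWR = (ETc - Pe) / Ea
    = (4 - 2) / 0.86
    = 2 / 0.86
    = 2.33 mm/day


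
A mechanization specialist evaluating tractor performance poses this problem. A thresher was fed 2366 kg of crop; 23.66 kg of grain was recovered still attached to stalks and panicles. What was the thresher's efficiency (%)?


eta = (total - unthreshed) / total * 100
    = (2366 - 23.66) / 2366 * 100
    = 2342.34 / 2366 * 100
    = 99%


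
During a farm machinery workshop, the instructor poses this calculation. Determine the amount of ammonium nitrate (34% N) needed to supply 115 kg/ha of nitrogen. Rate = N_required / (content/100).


Rate = N_required / (N_content / 100)
     = 115 / (34 / 100)
     = 115 / 0.34
     = 338.24 kg/ha


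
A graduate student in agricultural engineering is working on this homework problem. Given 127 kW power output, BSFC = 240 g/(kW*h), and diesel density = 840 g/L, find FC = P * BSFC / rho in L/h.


FC = P * BSFC / rho_fuel
   = 127 * 240 / 840
   = 30480 / 840
   = 36.29 L/h


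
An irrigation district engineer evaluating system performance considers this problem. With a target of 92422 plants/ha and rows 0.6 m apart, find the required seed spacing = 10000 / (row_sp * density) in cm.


spacing = 10000 / (row_sp * density)
        = 10000 / (0.6 * 92422)
        = 10000 / 55453.20
        = 0.18033 m = 18.03 cm


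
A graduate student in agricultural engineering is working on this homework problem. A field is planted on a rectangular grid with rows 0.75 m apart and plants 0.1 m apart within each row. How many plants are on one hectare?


D = 10000 / (row_sp * plant_sp)
  = 10000 / (0.75 * 0.1)
  = 10000 / 0.0750
  = 133333.33 plants/ha


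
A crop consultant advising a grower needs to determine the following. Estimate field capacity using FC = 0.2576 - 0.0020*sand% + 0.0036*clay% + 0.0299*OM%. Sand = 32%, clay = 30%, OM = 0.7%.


FC = 0.2576 - 0.0020*32 + 0.0036*30 + 0.0299*0.7
   = 0.2576 - 0.0640 + 0.1080 + 0.0209
   = 0.3225


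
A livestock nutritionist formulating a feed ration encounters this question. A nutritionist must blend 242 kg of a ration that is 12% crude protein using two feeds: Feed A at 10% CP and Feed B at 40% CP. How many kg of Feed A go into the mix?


parts_A = CP_b - target = 40 - 12 = 28
parts_B = target - CP_a = 12 - 10 = 2
total_parts = 28 + 2 = 30
Feed A = 242 * 28 / 30 = 225.87 kg
Feed B = 242 * 2 / 30 = 16.13 kg

225.87 kg


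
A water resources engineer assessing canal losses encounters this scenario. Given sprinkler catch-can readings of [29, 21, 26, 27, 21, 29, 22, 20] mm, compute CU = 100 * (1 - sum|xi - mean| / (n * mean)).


xbar = 195 / 8 = 24.375
sum|xi - xbar| = 27
CU = 100 * (1 - 27 / (8 * 24.375))
   = 100 * (1 - 0.1385)
   = 86.15%


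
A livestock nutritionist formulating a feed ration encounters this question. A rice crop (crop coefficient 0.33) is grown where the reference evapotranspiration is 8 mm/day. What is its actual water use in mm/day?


ETc = Kc * ET0
    = 0.33 * 8
    = 2.64 mm/day


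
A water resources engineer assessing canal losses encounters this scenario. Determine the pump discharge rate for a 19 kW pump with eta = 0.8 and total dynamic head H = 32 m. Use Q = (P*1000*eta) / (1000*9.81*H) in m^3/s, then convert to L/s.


Q = (P * 1000 * eta) / (rho * g * H)
  = (19 * 1000 * 0.8) / (1000 * 9.81 * 32)
  = 15200 / 313920
  = 0.04842 m^3/s = 48.42 L/s


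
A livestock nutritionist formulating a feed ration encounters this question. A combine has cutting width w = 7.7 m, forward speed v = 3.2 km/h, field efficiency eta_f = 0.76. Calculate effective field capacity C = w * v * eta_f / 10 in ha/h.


C = w * v * eta_f / 10
  = 7.7 * 3.2 * 0.76 / 10
  = 18.73 / 10
  = 1.87 ha/h


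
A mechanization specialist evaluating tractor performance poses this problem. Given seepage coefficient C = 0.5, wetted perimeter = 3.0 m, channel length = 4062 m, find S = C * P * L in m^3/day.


S = C * P * L
  = 0.5 * 3.0 * 4062
  = 6093 m^3/day


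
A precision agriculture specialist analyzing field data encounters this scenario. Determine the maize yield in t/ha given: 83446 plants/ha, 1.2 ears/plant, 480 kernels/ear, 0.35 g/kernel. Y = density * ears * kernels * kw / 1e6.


Y = density * ears * kernels * kw
  = 83446 * 1.2 * 480 * 0.35 g/ha
  = 16822713.60 g/ha
  = 16822.71 kg/ha = 16.82 t/ha


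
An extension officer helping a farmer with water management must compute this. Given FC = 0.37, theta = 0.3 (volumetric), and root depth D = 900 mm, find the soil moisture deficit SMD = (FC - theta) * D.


SMD = (FC - theta) * D
    = (0.37 - 0.3) * 900
    = 0.070 * 900
    = 63 mm


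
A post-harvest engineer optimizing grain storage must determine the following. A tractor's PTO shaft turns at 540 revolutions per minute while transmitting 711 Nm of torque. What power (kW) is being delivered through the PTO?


P = 2*pi*n*T / 60000
  = 2*pi * 540 * 711 / 60000
  = 2412366.17 / 60000
  = 40.21 kW


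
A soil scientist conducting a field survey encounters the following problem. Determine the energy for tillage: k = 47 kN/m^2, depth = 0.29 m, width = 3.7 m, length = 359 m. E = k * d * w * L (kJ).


E = k * d * w * L
  = 47 * 0.29 * 3.7 * 359
  = 18104.73 kJ


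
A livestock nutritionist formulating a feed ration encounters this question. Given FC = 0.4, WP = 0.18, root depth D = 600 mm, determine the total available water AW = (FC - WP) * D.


AW = (FC - WP) * D
   = (0.4 - 0.18) * 600
   = 0.22 * 600
   = 132 mm


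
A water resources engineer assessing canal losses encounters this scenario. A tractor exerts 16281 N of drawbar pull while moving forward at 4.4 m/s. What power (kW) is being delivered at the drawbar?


P = F * v / 1000
  = 16281 * 4.4 / 1000
  = 71636.40 / 1000
  = 71.64 kW


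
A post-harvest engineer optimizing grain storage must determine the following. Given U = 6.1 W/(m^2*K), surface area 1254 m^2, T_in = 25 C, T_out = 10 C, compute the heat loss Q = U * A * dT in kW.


dT = 25 - (10) = 15 K
Q = U * A * dT
  = 6.1 * 1254 * 15
  = 114741 W = 114.74 kW


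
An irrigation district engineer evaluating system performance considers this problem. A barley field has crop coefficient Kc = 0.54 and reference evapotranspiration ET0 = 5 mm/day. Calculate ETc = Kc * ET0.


ETc = Kc * ET0
    = 0.54 * 5
    = 2.70 mm/day


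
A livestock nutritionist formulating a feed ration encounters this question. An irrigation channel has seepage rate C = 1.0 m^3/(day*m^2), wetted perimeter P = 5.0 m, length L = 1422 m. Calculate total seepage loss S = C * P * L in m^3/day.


S = C * P * L
  = 1.0 * 5.0 * 1422
  = 7110 m^3/day


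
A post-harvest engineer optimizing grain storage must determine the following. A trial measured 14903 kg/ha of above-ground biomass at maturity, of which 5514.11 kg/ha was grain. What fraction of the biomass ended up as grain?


HI = grain_yield / biomass
   = 5514.11 / 14903
   = 0.37


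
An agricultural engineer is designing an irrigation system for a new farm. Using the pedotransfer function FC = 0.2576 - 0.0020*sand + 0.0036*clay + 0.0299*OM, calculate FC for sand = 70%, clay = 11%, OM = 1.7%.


FC = 0.2576 - 0.0020*70 + 0.0036*11 + 0.0299*1.7
   = 0.2576 - 0.1400 + 0.0396 + 0.0508
   = 0.2080


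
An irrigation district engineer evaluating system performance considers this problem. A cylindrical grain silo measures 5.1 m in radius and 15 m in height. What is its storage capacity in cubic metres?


V = pi * r^2 * h
  = pi * 5.1^2 * 15
  = pi * 26.01 * 15
  = 1225.69 m^3


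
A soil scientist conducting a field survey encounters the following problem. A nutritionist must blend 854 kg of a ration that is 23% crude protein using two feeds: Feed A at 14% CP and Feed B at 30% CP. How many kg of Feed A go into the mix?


parts_A = CP_b - target = 30 - 23 = 7
parts_B = target - CP_a = 23 - 14 = 9
total_parts = 7 + 9 = 16
Feed A = 854 * 7 / 16 = 373.63 kg
Feed B = 854 * 9 / 16 = 480.38 kg

373.63 kg


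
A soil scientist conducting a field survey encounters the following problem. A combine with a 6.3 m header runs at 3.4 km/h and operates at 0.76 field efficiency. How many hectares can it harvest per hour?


C = w * v * eta_f / 10
  = 6.3 * 3.4 * 0.76 / 10
  = 16.28 / 10
  = 1.63 ha/h


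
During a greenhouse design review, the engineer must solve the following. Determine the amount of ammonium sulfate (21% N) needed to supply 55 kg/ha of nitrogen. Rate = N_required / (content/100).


Rate = N_required / (N_content / 100)
     = 55 / (21 / 100)
     = 55 / 0.21
     = 261.90 kg/ha


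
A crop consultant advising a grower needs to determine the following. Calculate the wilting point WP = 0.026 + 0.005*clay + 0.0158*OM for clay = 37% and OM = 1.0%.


WP = 0.026 + 0.005*37 + 0.0158*1.0
   = 0.026 + 0.1850 + 0.0158
   = 0.2268


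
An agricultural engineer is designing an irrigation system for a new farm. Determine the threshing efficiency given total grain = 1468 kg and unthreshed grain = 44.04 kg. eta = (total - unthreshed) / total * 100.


eta = (total - unthreshed) / total * 100
    = (1468 - 44.04) / 1468 * 100
    = 1423.96 / 1468 * 100
    = 97%


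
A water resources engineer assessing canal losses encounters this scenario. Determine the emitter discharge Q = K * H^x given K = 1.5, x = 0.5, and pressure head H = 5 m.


Q = K * H^x
  = 1.5 * 5^0.5
  = 1.5 * 2.2361
  = 3.35 L/h


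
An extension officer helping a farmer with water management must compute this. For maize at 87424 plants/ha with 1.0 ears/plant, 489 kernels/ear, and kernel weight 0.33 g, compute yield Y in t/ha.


Y = density * ears * kernels * kw
  = 87424 * 1.0 * 489 * 0.33 g/ha
  = 14107610.88 g/ha
  = 14107.61 kg/ha = 14.11 t/ha


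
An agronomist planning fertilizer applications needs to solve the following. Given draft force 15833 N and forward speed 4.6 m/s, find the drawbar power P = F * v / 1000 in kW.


P = F * v / 1000
  = 15833 * 4.6 / 1000
  = 72831.80 / 1000
  = 72.83 kW


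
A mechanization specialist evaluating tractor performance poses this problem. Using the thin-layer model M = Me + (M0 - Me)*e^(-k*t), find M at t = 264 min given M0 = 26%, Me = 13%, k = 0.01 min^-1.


M = Me + (M0 - Me) * e^(-k*t)
  = 13 + (26 - 13) * e^(-0.01*264)
  = 13 + 13 * e^(-2.640)
  = 13 + 13 * 0.07136
  = 13 + 0.9277
  = 13.93%


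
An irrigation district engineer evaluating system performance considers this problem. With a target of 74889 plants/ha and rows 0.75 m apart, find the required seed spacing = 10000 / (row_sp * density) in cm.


spacing = 10000 / (row_sp * density)
        = 10000 / (0.75 * 74889)
        = 10000 / 56166.75
        = 0.17804 m = 17.80 cm


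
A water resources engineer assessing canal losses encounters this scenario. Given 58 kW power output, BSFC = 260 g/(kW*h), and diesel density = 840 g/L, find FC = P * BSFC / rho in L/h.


FC = P * BSFC / rho_fuel
   = 58 * 260 / 840
   = 15080 / 840
   = 17.95 L/h


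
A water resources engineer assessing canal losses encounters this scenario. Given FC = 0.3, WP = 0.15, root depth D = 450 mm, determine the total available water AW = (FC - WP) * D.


AW = (FC - WP) * D
   = (0.3 - 0.15) * 450
   = 0.15 * 450
   = 67.50 mm


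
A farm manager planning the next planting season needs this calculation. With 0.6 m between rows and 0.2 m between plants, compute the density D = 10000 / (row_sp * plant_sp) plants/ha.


D = 10000 / (row_sp * plant_sp)
  = 10000 / (0.6 * 0.2)
  = 10000 / 0.1200
  = 83333.33 plants/ha


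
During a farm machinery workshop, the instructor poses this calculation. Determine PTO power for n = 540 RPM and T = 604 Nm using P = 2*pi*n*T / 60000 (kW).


P = 2*pi*n*T / 60000
  = 2*pi * 540 * 604 / 60000
  = 2049323.72 / 60000
  = 34.16 kW


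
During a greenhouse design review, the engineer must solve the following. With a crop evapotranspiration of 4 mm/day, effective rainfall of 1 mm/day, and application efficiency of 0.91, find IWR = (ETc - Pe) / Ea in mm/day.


IWR = (ETc - Pe) / Ea
    = (4 - 1) / 0.91
    = 3 / 0.91
    = 3.30 mm/day


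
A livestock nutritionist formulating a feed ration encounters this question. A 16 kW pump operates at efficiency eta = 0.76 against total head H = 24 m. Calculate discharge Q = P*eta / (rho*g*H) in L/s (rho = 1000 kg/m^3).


Q = (P * 1000 * eta) / (rho * g * H)
  = (16 * 1000 * 0.76) / (1000 * 9.81 * 24)
  = 12160 / 235440
  = 0.05165 m^3/s = 51.65 L/s


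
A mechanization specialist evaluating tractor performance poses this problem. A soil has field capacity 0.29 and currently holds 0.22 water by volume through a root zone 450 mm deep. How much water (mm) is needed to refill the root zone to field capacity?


SMD = (FC - theta) * D
    = (0.29 - 0.22) * 450
    = 0.070 * 450
    = 31.50 mm


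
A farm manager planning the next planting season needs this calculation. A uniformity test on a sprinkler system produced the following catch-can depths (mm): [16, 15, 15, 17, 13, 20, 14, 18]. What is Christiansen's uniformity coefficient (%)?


xbar = 128 / 8 = 16
sum|xi - xbar| = 14
CU = 100 * (1 - 14 / (8 * 16))
   = 100 * (1 - 0.1094)
   = 89.06%


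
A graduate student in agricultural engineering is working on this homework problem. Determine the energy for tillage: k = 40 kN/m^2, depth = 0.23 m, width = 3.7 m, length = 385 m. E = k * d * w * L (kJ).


E = k * d * w * L
  = 40 * 0.23 * 3.7 * 385
  = 13105.40 kJ


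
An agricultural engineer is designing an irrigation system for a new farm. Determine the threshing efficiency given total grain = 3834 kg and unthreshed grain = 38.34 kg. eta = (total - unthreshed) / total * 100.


eta = (total - unthreshed) / total * 100
    = (3834 - 38.34) / 3834 * 100
    = 3795.66 / 3834 * 100
    = 99%


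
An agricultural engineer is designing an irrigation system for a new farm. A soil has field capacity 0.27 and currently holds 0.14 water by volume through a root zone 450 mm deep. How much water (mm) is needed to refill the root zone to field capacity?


SMD = (FC - theta) * D
    = (0.27 - 0.14) * 450
    = 0.130 * 450
    = 58.50 mm


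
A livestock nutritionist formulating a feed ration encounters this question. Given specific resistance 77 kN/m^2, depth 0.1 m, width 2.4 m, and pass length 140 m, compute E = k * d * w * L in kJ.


E = k * d * w * L
  = 77 * 0.1 * 2.4 * 140
  = 2587.20 kJ


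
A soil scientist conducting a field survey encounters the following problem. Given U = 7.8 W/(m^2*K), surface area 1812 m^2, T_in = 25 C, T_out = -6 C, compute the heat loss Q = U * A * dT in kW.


dT = 25 - (-6) = 31 K
Q = U * A * dT
  = 7.8 * 1812 * 31
  = 438141.60 W = 438.14 kW


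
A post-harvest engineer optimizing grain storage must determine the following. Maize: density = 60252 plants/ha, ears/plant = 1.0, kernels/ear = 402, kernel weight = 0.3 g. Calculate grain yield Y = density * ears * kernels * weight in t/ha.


Y = density * ears * kernels * kw
  = 60252 * 1.0 * 402 * 0.3 g/ha
  = 7266391.20 g/ha
  = 7266.39 kg/ha = 7.27 t/ha


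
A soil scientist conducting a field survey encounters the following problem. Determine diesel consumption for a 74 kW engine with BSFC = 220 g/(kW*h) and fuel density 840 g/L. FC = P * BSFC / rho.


FC = P * BSFC / rho_fuel
   = 74 * 220 / 840
   = 16280 / 840
   = 19.38 L/h


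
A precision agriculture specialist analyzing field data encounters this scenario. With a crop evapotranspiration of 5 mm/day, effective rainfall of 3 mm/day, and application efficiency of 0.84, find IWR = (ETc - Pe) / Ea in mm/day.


IWR = (ETc - Pe) / Ea
    = (5 - 3) / 0.84
    = 2 / 0.84
    = 2.38 mm/day


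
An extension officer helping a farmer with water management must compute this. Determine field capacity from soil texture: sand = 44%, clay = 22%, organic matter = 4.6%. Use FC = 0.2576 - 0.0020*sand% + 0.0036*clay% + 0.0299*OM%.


FC = 0.2576 - 0.0020*44 + 0.0036*22 + 0.0299*4.6
   = 0.2576 - 0.0880 + 0.0792 + 0.1375
   = 0.3863


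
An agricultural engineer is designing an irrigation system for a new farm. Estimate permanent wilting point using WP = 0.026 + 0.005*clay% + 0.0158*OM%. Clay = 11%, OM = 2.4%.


WP = 0.026 + 0.005*11 + 0.0158*2.4
   = 0.026 + 0.0550 + 0.0379
   = 0.1189


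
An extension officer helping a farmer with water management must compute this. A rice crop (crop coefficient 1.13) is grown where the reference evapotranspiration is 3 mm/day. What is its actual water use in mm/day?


ETc = Kc * ET0
    = 1.13 * 3
    = 3.39 mm/day


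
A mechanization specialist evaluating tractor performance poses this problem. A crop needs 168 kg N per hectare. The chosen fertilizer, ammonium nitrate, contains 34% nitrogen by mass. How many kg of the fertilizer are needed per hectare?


Rate = N_required / (N_content / 100)
     = 168 / (34 / 100)
     = 168 / 0.34
     = 494.12 kg/ha


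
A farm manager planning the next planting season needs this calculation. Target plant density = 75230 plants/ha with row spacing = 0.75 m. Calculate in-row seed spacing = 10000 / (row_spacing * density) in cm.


spacing = 10000 / (row_sp * density)
        = 10000 / (0.75 * 75230)
        = 10000 / 56422.50
        = 0.17723 m = 17.72 cm


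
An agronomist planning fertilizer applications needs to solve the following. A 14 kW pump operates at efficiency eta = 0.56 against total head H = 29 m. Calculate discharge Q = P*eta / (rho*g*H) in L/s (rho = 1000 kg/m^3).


Q = (P * 1000 * eta) / (rho * g * H)
  = (14 * 1000 * 0.56) / (1000 * 9.81 * 29)
  = 7840 / 284490
  = 0.02756 m^3/s = 27.56 L/s


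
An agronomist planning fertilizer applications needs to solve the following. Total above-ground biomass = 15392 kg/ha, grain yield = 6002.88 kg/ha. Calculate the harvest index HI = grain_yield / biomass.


HI = grain_yield / biomass
   = 6002.88 / 15392
   = 0.39


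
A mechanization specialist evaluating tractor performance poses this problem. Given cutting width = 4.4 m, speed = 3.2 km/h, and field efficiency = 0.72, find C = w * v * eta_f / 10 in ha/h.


C = w * v * eta_f / 10
  = 4.4 * 3.2 * 0.72 / 10
  = 10.14 / 10
  = 1.01 ha/h


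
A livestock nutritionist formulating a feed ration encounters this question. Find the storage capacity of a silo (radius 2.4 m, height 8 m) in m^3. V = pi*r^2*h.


V = pi * r^2 * h
  = pi * 2.4^2 * 8
  = pi * 5.76 * 8
  = 144.76 m^3


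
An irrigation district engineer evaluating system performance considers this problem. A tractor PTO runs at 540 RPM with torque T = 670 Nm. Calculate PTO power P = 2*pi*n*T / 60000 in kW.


P = 2*pi*n*T / 60000
  = 2*pi * 540 * 670 / 60000
  = 2273256.44 / 60000
  = 37.89 kW


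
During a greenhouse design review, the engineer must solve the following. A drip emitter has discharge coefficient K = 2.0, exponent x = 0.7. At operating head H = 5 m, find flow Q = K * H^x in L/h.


Q = K * H^x
  = 2.0 * 5^0.7
  = 2.0 * 3.0852
  = 6.17 L/h


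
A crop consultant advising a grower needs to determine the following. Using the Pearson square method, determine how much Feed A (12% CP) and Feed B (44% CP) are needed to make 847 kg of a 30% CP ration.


parts_A = CP_b - target = 44 - 30 = 14
parts_B = target - CP_a = 30 - 12 = 18
total_parts = 14 + 18 = 32
Feed A = 847 * 14 / 32 = 370.56 kg
Feed B = 847 * 18 / 32 = 476.44 kg

370.56 kg


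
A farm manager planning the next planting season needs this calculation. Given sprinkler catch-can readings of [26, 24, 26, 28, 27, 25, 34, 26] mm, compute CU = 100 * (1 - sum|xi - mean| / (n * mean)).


xbar = 216 / 8 = 27
sum|xi - xbar| = 16
CU = 100 * (1 - 16 / (8 * 27))
   = 100 * (1 - 0.0741)
   = 92.59%


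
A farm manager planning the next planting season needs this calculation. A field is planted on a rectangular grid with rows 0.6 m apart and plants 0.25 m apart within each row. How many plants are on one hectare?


D = 10000 / (row_sp * plant_sp)
  = 10000 / (0.6 * 0.25)
  = 10000 / 0.1500
  = 66666.67 plants/ha


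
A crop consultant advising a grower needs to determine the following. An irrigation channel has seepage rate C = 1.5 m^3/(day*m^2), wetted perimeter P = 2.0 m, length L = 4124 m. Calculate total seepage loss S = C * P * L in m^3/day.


S = C * P * L
  = 1.5 * 2.0 * 4124
  = 12372 m^3/day


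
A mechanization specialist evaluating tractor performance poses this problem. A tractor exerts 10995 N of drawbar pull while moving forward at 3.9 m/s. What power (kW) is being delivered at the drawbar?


P = F * v / 1000
  = 10995 * 3.9 / 1000
  = 42880.50 / 1000
  = 42.88 kW


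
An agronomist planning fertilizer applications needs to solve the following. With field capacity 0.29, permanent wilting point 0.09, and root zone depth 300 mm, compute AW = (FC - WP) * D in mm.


AW = (FC - WP) * D
   = (0.29 - 0.09) * 300
   = 0.20 * 300
   = 60 mm


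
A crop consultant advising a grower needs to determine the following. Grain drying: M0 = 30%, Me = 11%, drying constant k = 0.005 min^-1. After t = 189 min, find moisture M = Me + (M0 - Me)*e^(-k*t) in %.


M = Me + (M0 - Me) * e^(-k*t)
  = 11 + (30 - 11) * e^(-0.005*189)
  = 11 + 19 * e^(-0.945)
  = 11 + 19 * 0.38868
  = 11 + 7.3849
  = 18.38%


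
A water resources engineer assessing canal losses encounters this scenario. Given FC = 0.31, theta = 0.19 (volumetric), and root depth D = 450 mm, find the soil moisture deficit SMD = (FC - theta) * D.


SMD = (FC - theta) * D
    = (0.31 - 0.19) * 450
    = 0.120 * 450
    = 54 mm


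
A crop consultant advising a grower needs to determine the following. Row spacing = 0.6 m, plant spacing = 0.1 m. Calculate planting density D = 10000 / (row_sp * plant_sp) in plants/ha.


D = 10000 / (row_sp * plant_sp)
  = 10000 / (0.6 * 0.1)
  = 10000 / 0.0600
  = 166666.67 plants/ha


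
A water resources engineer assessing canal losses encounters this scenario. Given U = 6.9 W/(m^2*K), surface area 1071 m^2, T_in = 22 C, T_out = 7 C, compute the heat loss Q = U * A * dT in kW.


dT = 22 - (7) = 15 K
Q = U * A * dT
  = 6.9 * 1071 * 15
  = 110848.50 W = 110.85 kW


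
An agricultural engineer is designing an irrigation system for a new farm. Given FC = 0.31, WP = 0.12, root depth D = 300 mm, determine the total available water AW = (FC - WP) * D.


AW = (FC - WP) * D
   = (0.31 - 0.12) * 300
   = 0.19 * 300
   = 57 mm


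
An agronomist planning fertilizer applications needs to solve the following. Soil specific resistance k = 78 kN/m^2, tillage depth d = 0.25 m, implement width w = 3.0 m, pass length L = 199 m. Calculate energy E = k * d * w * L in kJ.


E = k * d * w * L
  = 78 * 0.25 * 3.0 * 199
  = 11641.50 kJ


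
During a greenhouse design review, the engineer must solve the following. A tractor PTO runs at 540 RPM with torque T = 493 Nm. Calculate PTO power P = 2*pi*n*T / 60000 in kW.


P = 2*pi*n*T / 60000
  = 2*pi * 540 * 493 / 60000
  = 1672709.59 / 60000
  = 27.88 kW


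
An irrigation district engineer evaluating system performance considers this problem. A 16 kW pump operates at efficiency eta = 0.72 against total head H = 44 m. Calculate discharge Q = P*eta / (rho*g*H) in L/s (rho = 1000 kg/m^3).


Q = (P * 1000 * eta) / (rho * g * H)
  = (16 * 1000 * 0.72) / (1000 * 9.81 * 44)
  = 11520 / 431640
  = 0.02669 m^3/s = 26.69 L/s


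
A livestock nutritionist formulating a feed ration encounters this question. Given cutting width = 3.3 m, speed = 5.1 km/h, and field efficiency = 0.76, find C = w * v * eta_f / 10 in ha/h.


C = w * v * eta_f / 10
  = 3.3 * 5.1 * 0.76 / 10
  = 12.79 / 10
  = 1.28 ha/h


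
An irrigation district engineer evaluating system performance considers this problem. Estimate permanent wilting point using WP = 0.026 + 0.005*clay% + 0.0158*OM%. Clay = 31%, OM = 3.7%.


WP = 0.026 + 0.005*31 + 0.0158*3.7
   = 0.026 + 0.1550 + 0.0585
   = 0.2395


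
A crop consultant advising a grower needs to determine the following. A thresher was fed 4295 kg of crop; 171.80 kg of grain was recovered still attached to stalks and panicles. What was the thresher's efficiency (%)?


eta = (total - unthreshed) / total * 100
    = (4295 - 171.80) / 4295 * 100
    = 4123.20 / 4295 * 100
    = 96%


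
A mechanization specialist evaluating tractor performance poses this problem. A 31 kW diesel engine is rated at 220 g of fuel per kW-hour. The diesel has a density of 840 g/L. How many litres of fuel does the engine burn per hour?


FC = P * BSFC / rho_fuel
   = 31 * 220 / 840
   = 6820 / 840
   = 8.12 L/h


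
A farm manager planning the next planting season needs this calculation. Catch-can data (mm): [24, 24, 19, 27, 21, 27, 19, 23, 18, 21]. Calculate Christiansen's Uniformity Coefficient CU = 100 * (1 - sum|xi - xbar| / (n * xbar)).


xbar = 223 / 10 = 22.300
sum|xi - xbar| = 27
CU = 100 * (1 - 27 / (10 * 22.300))
   = 100 * (1 - 0.1211)
   = 87.89%


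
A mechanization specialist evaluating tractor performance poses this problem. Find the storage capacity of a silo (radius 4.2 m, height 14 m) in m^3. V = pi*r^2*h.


V = pi * r^2 * h
  = pi * 4.2^2 * 14
  = pi * 17.64 * 14
  = 775.85 m^3


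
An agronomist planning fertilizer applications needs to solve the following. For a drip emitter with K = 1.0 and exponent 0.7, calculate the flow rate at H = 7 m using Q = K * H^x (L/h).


Q = K * H^x
  = 1.0 * 7^0.7
  = 1.0 * 3.9045
  = 3.90 L/h


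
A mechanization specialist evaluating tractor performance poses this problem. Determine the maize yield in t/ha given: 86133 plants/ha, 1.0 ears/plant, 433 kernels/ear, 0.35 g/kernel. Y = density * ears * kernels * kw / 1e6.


Y = density * ears * kernels * kw
  = 86133 * 1.0 * 433 * 0.35 g/ha
  = 13053456.15 g/ha
  = 13053.46 kg/ha = 13.05 t/ha


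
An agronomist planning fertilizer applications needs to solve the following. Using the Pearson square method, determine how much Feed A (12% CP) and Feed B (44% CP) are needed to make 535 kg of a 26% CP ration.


parts_A = CP_b - target = 44 - 26 = 18
parts_B = target - CP_a = 26 - 12 = 14
total_parts = 18 + 14 = 32
Feed A = 535 * 18 / 32 = 300.94 kg
Feed B = 535 * 14 / 32 = 234.06 kg

300.94 kg


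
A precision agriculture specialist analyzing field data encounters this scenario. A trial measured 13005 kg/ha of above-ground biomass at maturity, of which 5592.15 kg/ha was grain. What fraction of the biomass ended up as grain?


HI = grain_yield / biomass
   = 5592.15 / 13005
   = 0.43


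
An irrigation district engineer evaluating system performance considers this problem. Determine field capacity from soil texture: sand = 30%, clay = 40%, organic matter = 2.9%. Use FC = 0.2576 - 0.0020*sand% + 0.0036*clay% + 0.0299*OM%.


FC = 0.2576 - 0.0020*30 + 0.0036*40 + 0.0299*2.9
   = 0.2576 - 0.0600 + 0.1440 + 0.0867
   = 0.4283


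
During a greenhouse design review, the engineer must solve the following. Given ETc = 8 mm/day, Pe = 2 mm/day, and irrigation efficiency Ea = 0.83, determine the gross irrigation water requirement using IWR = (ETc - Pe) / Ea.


IWR = (ETc - Pe) / Ea
    = (8 - 2) / 0.83
    = 6 / 0.83
    = 7.23 mm/day


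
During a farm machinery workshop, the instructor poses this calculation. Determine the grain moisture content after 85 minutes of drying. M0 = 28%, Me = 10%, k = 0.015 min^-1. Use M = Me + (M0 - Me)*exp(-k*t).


M = Me + (M0 - Me) * e^(-k*t)
  = 10 + (28 - 10) * e^(-0.015*85)
  = 10 + 18 * e^(-1.275)
  = 10 + 18 * 0.27943
  = 10 + 5.0298
  = 15.03%


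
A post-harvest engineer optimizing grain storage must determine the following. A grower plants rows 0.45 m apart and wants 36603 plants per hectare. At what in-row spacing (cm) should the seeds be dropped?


spacing = 10000 / (row_sp * density)
        = 10000 / (0.45 * 36603)
        = 10000 / 16471.35
        = 0.60711 m = 60.71 cm


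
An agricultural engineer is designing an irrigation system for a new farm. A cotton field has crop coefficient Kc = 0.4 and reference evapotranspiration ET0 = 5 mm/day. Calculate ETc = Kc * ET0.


ETc = Kc * ET0
    = 0.4 * 5
    = 2 mm/day


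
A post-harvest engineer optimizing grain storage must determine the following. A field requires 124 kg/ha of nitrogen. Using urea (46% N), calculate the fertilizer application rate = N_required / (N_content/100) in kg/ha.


Rate = N_required / (N_content / 100)
     = 124 / (46 / 100)
     = 124 / 0.46
     = 269.57 kg/ha


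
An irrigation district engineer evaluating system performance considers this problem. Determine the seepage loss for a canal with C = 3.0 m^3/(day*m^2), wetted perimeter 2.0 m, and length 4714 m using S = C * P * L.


S = C * P * L
  = 3.0 * 2.0 * 4714
  = 28284 m^3/day


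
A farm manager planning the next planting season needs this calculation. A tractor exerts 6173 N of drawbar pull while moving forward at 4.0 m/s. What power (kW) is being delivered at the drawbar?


P = F * v / 1000
  = 6173 * 4.0 / 1000
  = 24692 / 1000
  = 24.69 kW


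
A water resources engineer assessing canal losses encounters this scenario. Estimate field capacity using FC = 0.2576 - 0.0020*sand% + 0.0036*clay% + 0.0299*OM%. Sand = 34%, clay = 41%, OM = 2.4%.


FC = 0.2576 - 0.0020*34 + 0.0036*41 + 0.0299*2.4
   = 0.2576 - 0.0680 + 0.1476 + 0.0718
   = 0.4090


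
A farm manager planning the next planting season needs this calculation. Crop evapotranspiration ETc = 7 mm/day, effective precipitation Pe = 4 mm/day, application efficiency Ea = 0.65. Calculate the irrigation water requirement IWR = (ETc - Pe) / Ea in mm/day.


IWR = (ETc - Pe) / Ea
    = (7 - 4) / 0.65
    = 3 / 0.65
    = 4.62 mm/day


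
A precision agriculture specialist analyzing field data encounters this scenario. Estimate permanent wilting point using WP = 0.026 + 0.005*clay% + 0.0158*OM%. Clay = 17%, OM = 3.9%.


WP = 0.026 + 0.005*17 + 0.0158*3.9
   = 0.026 + 0.0850 + 0.0616
   = 0.1726


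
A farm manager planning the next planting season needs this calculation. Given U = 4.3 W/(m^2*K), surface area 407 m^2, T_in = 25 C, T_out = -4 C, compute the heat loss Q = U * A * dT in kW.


dT = 25 - (-4) = 29 K
Q = U * A * dT
  = 4.3 * 407 * 29
  = 50752.90 W = 50.75 kW


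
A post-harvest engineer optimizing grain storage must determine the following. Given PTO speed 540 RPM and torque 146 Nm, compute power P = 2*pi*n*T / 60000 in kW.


P = 2*pi*n*T / 60000
  = 2*pi * 540 * 146 / 60000
  = 495366.33 / 60000
  = 8.26 kW


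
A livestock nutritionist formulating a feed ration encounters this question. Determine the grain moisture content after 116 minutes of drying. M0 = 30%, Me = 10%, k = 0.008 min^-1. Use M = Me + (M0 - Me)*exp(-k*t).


M = Me + (M0 - Me) * e^(-k*t)
  = 10 + (30 - 10) * e^(-0.008*116)
  = 10 + 20 * e^(-0.928)
  = 10 + 20 * 0.39534
  = 10 + 7.9069
  = 17.91%


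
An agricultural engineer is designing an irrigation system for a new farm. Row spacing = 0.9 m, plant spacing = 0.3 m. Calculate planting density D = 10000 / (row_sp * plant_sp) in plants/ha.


D = 10000 / (row_sp * plant_sp)
  = 10000 / (0.9 * 0.3)
  = 10000 / 0.2700
  = 37037.04 plants/ha


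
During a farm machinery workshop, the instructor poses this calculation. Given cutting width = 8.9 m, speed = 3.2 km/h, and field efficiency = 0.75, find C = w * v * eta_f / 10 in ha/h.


C = w * v * eta_f / 10
  = 8.9 * 3.2 * 0.75 / 10
  = 21.36 / 10
  = 2.14 ha/h


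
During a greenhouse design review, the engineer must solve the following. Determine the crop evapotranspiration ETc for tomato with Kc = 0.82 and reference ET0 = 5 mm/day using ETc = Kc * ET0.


ETc = Kc * ET0
    = 0.82 * 5
    = 4.10 mm/day


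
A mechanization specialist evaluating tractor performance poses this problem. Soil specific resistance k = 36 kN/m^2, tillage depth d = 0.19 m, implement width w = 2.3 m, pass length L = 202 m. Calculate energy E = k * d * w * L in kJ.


E = k * d * w * L
  = 36 * 0.19 * 2.3 * 202
  = 3177.86 kJ


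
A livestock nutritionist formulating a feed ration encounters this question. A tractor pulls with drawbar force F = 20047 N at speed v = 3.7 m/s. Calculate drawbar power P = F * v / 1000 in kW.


P = F * v / 1000
  = 20047 * 3.7 / 1000
  = 74173.90 / 1000
  = 74.17 kW


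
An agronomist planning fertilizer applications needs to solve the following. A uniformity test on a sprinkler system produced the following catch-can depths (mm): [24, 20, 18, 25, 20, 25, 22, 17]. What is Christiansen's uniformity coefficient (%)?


xbar = 171 / 8 = 21.375
sum|xi - xbar| = 21
CU = 100 * (1 - 21 / (8 * 21.375))
   = 100 * (1 - 0.1228)
   = 87.72%


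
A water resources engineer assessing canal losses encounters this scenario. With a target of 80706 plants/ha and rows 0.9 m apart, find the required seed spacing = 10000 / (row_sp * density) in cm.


spacing = 10000 / (row_sp * density)
        = 10000 / (0.9 * 80706)
        = 10000 / 72635.40
        = 0.13767 m = 13.77 cm


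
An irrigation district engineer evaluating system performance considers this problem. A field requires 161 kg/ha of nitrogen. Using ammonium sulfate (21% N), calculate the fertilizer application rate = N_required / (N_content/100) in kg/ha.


Rate = N_required / (N_content / 100)
     = 161 / (21 / 100)
     = 161 / 0.21
     = 766.67 kg/ha


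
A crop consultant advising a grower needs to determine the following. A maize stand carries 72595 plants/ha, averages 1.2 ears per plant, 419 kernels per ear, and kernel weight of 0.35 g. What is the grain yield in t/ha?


Y = density * ears * kernels * kw
  = 72595 * 1.2 * 419 * 0.35 g/ha
  = 12775268.10 g/ha
  = 12775.27 kg/ha = 12.78 t/ha


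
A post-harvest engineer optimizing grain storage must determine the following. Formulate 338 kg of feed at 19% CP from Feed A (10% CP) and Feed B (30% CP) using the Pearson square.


parts_A = CP_b - target = 30 - 19 = 11
parts_B = target - CP_a = 19 - 10 = 9
total_parts = 11 + 9 = 20
Feed A = 338 * 11 / 20 = 185.90 kg
Feed B = 338 * 9 / 20 = 152.10 kg

185.90 kg


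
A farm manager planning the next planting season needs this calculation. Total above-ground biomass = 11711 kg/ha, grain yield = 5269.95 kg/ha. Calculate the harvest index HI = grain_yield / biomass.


HI = grain_yield / biomass
   = 5269.95 / 11711
   = 0.45


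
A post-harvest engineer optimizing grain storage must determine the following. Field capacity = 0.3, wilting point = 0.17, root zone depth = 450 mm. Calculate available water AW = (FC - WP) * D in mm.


AW = (FC - WP) * D
   = (0.3 - 0.17) * 450
   = 0.13 * 450
   = 58.50 mm


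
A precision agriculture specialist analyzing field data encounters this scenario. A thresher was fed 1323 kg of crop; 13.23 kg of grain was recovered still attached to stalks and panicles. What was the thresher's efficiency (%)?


eta = (total - unthreshed) / total * 100
    = (1323 - 13.23) / 1323 * 100
    = 1309.77 / 1323 * 100
    = 99%


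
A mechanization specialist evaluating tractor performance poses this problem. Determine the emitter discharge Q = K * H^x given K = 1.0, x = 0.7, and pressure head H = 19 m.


Q = K * H^x
  = 1.0 * 19^0.7
  = 1.0 * 7.8547
  = 7.85 L/h


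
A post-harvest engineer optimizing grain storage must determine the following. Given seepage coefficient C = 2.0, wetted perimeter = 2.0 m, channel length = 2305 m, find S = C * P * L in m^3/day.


S = C * P * L
  = 2.0 * 2.0 * 2305
  = 9220 m^3/day


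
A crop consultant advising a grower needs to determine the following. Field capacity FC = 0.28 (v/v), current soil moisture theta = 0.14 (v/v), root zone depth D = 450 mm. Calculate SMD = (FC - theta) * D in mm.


SMD = (FC - theta) * D
    = (0.28 - 0.14) * 450
    = 0.140 * 450
    = 63 mm


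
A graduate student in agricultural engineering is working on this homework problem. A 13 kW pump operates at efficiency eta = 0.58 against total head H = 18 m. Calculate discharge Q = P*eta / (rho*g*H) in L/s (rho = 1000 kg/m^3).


Q = (P * 1000 * eta) / (rho * g * H)
  = (13 * 1000 * 0.58) / (1000 * 9.81 * 18)
  = 7540 / 176580
  = 0.04270 m^3/s = 42.70 L/s


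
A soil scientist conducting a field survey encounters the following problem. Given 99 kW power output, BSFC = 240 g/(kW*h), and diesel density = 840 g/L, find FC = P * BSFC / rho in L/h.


FC = P * BSFC / rho_fuel
   = 99 * 240 / 840
   = 23760 / 840
   = 28.29 L/h


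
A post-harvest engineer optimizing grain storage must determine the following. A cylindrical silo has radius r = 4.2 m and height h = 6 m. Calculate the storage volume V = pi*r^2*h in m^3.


V = pi * r^2 * h
  = pi * 4.2^2 * 6
  = pi * 17.64 * 6
  = 332.51 m^3


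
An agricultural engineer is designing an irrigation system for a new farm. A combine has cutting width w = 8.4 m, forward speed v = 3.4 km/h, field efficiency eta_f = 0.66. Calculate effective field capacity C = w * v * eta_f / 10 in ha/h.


C = w * v * eta_f / 10
  = 8.4 * 3.4 * 0.66 / 10
  = 18.85 / 10
  = 1.88 ha/h


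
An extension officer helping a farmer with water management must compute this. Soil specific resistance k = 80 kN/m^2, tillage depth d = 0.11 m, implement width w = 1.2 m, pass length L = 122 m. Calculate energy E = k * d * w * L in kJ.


E = k * d * w * L
  = 80 * 0.11 * 1.2 * 122
  = 1288.32 kJ


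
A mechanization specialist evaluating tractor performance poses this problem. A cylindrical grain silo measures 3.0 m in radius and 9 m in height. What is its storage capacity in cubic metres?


V = pi * r^2 * h
  = pi * 3.0^2 * 9
  = pi * 9 * 9
  = 254.47 m^3


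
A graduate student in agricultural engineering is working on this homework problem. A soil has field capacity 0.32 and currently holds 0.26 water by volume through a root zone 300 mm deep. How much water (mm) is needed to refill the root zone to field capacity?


SMD = (FC - theta) * D
    = (0.32 - 0.26) * 300
    = 0.060 * 300
    = 18 mm


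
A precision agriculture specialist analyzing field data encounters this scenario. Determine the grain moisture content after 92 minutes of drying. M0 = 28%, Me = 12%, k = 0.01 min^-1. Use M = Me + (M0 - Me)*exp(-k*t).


M = Me + (M0 - Me) * e^(-k*t)
  = 12 + (28 - 12) * e^(-0.01*92)
  = 12 + 16 * e^(-0.920)
  = 12 + 16 * 0.39852
  = 12 + 6.3763
  = 18.38%


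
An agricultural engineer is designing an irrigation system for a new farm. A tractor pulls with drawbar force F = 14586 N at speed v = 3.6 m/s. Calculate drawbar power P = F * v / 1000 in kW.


P = F * v / 1000
  = 14586 * 3.6 / 1000
  = 52509.60 / 1000
  = 52.51 kW


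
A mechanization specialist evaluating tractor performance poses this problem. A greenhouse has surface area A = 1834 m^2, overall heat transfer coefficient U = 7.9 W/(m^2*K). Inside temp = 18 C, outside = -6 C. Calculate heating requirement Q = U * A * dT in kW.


dT = 18 - (-6) = 24 K
Q = U * A * dT
  = 7.9 * 1834 * 24
  = 347726.40 W = 347.73 kW


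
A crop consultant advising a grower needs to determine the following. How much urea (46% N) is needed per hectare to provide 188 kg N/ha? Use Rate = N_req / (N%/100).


Rate = N_required / (N_content / 100)
     = 188 / (46 / 100)
     = 188 / 0.46
     = 408.70 kg/ha


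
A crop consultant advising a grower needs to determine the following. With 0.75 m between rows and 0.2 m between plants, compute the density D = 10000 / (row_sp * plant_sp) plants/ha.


D = 10000 / (row_sp * plant_sp)
  = 10000 / (0.75 * 0.2)
  = 10000 / 0.1500
  = 66666.67 plants/ha
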